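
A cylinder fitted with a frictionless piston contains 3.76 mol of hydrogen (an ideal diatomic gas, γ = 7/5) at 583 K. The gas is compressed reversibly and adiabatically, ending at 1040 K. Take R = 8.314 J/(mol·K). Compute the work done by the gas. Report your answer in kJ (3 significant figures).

Adiabatic ⇒ Q = 0, so W_by = −ΔU = nCᵥ(T₁ − T₂).
Cᵥ = 5R/2 = 20.79 J/(mol·K).
W = (3.76)(20.79)(583 − 1040) = -35715 J.

W ≈ -35.7 kJ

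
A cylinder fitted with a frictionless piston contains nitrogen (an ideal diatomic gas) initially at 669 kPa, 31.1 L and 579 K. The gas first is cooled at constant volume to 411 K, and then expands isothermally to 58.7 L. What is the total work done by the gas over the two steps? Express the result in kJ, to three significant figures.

W_total ≈ 9.38 kJ

Step 1 (isochoric): W = 0 (constant volume).
After step 1: P = 474.9 kPa (V unchanged).
Step 2 (isothermal): W = P₁V₁ ln(V₂/V₁) = (14769) ln(58.7/31.1) = 9382 J.
W_total = 0 + 9382 = 9382 J.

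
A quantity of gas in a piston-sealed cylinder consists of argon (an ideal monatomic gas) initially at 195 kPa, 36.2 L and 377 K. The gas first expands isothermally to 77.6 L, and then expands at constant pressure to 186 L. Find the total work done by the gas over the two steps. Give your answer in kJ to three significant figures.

Step 1 (isothermal): W = P₁V₁ ln(V₂/V₁) = (7059) ln(77.6/36.2) = 5383 J.
After step 1: P = 90.97 kPa, V = 77.6 L, T = 377 K.
Step 2 (isobaric): W = PΔV = (90.97 kPa)(186 − 77.6 L) = 9861 J.
W_total = 5383 + 9861 = 15243 J.

W_total ≈ 15.2 kJ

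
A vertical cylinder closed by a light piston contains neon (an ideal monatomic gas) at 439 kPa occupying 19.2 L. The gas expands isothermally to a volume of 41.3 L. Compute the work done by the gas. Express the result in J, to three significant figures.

Isothermal: W = nRT ln(V₂/V₁) = P₁V₁ ln(V₂/V₁).
P₁V₁ = (439 kPa)(19.2 L) = 8429 J.
W = 8429 × ln(41.3/19.2) = 8429 × 0.766
W_by_gas = 6456 J.

W ≈ 6460 J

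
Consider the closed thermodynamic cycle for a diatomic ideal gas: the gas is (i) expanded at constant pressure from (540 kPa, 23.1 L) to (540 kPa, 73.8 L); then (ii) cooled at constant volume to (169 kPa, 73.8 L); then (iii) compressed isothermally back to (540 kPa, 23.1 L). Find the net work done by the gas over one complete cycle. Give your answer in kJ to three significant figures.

Leg (i): W = PΔV = (540)(73.8 − 23.1) = 27378 J.
Leg (ii): W = 0.
Leg (iii): W = PᵢVᵢ ln(V_f/Vᵢ) = (12472) ln(23.1/73.8) = -14487 J.
W_net = 27378 − 14487 = 12891 J.

W_net ≈ 12.9 kJ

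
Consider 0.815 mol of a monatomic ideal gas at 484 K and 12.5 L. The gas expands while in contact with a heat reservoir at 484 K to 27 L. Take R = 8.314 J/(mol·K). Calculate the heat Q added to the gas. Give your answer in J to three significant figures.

Q ≈ 2530 J

Isothermal ⇒ ΔU = 0, so Q = W = nRT ln(V₂/V₁).
Q = (0.815)(8.314)(484) ln(27/12.5) = 3280 × 0.7701 = 2526 J.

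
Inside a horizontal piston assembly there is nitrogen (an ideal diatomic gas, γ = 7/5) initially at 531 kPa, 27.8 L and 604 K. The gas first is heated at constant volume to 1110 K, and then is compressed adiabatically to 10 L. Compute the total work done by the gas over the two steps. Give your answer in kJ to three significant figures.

W_total ≈ -34.3 kJ

Step 1 (isochoric): W = 0 (constant volume).
After step 1: P = 975.8 kPa (V unchanged).
Step 2 (adiabatic): W = (P₁V₁ − P₂V₂)/(γ−1) = (27128 − 40836)/0.4 = -34269 J.
W_total = 0 − 34269 = -34269 J.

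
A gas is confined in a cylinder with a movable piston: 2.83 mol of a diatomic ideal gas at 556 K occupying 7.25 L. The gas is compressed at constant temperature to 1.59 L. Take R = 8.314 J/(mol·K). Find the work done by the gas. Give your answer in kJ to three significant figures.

Isothermal: W = nRT ln(V₂/V₁).
W = (2.83)(8.314)(556) × ln(1.59/7.25)
  = 13082 × -1.517
W_by_gas = -19849 J.

W ≈ -19.8 kJ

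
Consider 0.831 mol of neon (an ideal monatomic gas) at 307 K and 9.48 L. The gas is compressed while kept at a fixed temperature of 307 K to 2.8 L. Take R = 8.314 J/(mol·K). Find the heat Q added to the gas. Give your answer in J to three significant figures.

Isothermal ⇒ ΔU = 0, so Q = W = nRT ln(V₂/V₁).
Q = (0.831)(8.314)(307) ln(2.8/9.48) = 2121 × -1.22 = -2587 J.

Q ≈ -2590 J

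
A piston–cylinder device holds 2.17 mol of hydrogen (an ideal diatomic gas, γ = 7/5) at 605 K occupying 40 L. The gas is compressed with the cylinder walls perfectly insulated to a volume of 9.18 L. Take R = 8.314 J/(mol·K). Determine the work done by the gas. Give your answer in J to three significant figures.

W ≈ -21900 J

Adiabatic: TV^(γ−1) = const with γ = 7/5.
T₂ = T₁ (V₁/V₂)^(γ−1) = 605 × (40/9.18)^0.4 = 605 × 1.802 = 1090 K.
W_by = nCᵥ(T₁ − T₂) = (2.17)(20.79)(605 − 1090) = -21877 J.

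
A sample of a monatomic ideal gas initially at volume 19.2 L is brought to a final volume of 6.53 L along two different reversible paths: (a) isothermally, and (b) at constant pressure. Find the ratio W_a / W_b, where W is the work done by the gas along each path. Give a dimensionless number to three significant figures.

W_a / W_b ≈ 1.63

Path (a) isothermal: W = P₁V₁ ln(V₂/V₁) → W_a/(P₁V₁) = -1.079.
Path (b) isobaric: W = P₁(V₂ − V₁) → W_b/(P₁V₁) = -0.6599.
W_a / W_b = -1.079 / -0.6599 = 1.634.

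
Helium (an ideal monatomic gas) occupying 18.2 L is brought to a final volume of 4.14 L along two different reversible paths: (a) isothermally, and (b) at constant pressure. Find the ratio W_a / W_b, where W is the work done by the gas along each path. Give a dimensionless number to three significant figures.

W_a / W_b ≈ 1.92

Path (a) isothermal: W = P₁V₁ ln(V₂/V₁) → W_a/(P₁V₁) = -1.481.
Path (b) isobaric: W = P₁(V₂ − V₁) → W_b/(P₁V₁) = -0.7725.
W_a / W_b = -1.481 / -0.7725 = 1.917.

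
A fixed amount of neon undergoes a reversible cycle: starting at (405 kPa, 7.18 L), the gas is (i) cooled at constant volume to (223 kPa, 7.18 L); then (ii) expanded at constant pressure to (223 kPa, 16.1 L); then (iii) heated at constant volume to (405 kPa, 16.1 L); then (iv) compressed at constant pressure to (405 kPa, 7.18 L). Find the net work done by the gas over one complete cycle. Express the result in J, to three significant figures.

W_net ≈ -1620 J

Constant-volume legs do no work.
W(ii) = (223)(16.1 − 7.18) = 1989 J; W(iv) = (405)(7.18 − 16.1) = -3613 J.
W_net = 1989 − 3613 = -1623 J (the counter-clockwise enclosed area).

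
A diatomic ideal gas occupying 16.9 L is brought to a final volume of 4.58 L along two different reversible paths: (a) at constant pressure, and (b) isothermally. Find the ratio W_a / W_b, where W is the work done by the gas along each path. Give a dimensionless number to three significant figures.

W_a / W_b ≈ 0.558

Path (a) isobaric: W = P₁(V₂ − V₁) → W_a/(P₁V₁) = -0.729.
Path (b) isothermal: W = P₁V₁ ln(V₂/V₁) → W_b/(P₁V₁) = -1.306.
W_a / W_b = -0.729 / -1.306 = 0.5584.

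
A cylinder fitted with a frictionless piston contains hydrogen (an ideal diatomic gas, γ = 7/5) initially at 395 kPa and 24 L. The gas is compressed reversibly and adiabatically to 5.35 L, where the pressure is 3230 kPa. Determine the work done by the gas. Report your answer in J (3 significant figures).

W ≈ -19500 J

Adiabatic: W = (P₁V₁ − P₂V₂)/(γ − 1) with γ = 7/5.
P₁V₁ = 9480 J, P₂V₂ = 17280 J.
W = (9480 − 17280) / 0.4 = -19501 J.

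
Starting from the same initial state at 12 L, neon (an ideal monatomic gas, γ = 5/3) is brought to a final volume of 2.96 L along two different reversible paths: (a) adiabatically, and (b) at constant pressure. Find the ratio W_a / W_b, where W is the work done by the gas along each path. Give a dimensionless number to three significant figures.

W_a / W_b ≈ 3.07

Path (a) adiabatic: W = P₁V₁(1 − (V₁/V₂)^(γ−1))/(γ−1) → W_a/(P₁V₁) = -2.314.
Path (b) isobaric: W = P₁(V₂ − V₁) → W_b/(P₁V₁) = -0.7533.
W_a / W_b = -2.314 / -0.7533 = 3.071.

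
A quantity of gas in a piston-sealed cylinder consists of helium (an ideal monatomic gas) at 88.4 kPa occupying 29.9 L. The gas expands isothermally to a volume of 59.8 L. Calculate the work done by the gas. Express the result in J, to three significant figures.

W ≈ 1830 J

Isothermal: W = nRT ln(V₂/V₁) = P₁V₁ ln(V₂/V₁).
P₁V₁ = (88.4 kPa)(29.9 L) = 2643 J.
W = 2643 × ln(59.8/29.9) = 2643 × 0.6931
W_by_gas = 1832 J.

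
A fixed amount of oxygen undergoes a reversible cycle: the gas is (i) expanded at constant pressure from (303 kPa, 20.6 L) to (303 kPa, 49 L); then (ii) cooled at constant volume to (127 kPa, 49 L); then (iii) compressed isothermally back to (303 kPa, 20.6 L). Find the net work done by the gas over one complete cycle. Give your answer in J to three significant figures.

Leg (i): W = PΔV = (303)(49 − 20.6) = 8605 J.
Leg (ii): W = 0.
Leg (iii): W = PᵢVᵢ ln(V_f/Vᵢ) = (6223) ln(20.6/49) = -5392 J.
W_net = 8605 − 5392 = 3213 J.

W_net ≈ 3210 J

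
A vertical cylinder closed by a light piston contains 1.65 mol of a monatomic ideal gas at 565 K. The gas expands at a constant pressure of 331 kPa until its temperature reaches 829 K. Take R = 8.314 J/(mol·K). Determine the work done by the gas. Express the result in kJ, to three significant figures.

Isobaric: W = P ΔV = nR ΔT.
W = (1.65)(8.314)(829 − 565) = 3622 J.

W ≈ 3.62 kJ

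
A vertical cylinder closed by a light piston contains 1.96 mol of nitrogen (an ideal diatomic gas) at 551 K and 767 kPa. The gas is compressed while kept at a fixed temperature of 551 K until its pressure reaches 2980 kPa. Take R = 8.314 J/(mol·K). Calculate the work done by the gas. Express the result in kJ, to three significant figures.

W ≈ -12.2 kJ

Isothermal process: W = nRT ln(V₂/V₁) = nRT ln(P₁/P₂).
W = (1.96)(8.314)(551) × ln(767/2980)
  = 8979 × ln(0.2574) = 8979 × -1.357
W_by_gas = -12186 J.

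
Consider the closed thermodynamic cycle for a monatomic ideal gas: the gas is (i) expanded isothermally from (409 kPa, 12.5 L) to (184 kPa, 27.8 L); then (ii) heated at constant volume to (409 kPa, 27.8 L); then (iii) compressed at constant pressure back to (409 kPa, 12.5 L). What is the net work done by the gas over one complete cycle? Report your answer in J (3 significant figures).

W_net ≈ -2170 J

Leg (i): W = PᵢVᵢ ln(V_f/Vᵢ) = (5112) ln(27.8/12.5) = 4086 J.
Leg (ii): W = 0.
Leg (iii): W = PΔV = (409)(12.5 − 27.8) = -6258 J.
W_net = 4086 − 6258 = -2171 J.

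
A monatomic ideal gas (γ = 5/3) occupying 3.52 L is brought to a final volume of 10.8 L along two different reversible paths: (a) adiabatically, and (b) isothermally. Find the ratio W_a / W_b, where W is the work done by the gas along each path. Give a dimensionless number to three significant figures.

W_a / W_b ≈ 0.704

Path (a) adiabatic: W = P₁V₁(1 − (V₁/V₂)^(γ−1))/(γ−1) → W_a/(P₁V₁) = 0.7896.
Path (b) isothermal: W = P₁V₁ ln(V₂/V₁) → W_b/(P₁V₁) = 1.121.
W_a / W_b = 0.7896 / 1.121 = 0.7043.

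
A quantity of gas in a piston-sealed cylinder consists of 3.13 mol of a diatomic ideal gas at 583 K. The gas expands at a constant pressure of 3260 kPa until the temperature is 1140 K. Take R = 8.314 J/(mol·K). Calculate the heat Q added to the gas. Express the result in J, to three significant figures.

Q ≈ 50700 J

Isobaric: W = nRΔT = (3.13)(8.314)(557) = 14495 J.
ΔU = nCᵥΔT with Cᵥ = 5R/2: ΔU = (3.13)(20.79)(557) = 36237 J.
Q = ΔU + W = 36237 + 14495 = 50731 J.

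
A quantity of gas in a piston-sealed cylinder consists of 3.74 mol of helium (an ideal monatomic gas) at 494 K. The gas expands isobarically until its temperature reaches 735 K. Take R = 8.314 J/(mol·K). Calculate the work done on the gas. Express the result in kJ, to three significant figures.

Isobaric: W = P ΔV = nR ΔT.
W = (3.74)(8.314)(735 − 494) = 7494 J.
Work on gas = −W_by = -7494 J.

W ≈ -7.49 kJ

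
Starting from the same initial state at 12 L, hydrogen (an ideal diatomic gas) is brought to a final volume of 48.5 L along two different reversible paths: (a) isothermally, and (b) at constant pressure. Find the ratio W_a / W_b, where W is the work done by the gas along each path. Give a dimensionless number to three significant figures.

W_a / W_b ≈ 0.459

Path (a) isothermal: W = P₁V₁ ln(V₂/V₁) → W_a/(P₁V₁) = 1.397.
Path (b) isobaric: W = P₁(V₂ − V₁) → W_b/(P₁V₁) = 3.042.
W_a / W_b = 1.397 / 3.042 = 0.4592.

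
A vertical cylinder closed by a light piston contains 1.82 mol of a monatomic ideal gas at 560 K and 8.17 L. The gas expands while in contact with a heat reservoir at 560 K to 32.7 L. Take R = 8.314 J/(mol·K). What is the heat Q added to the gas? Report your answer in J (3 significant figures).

Q ≈ 11800 J

Isothermal ⇒ ΔU = 0, so Q = W = nRT ln(V₂/V₁).
Q = (1.82)(8.314)(560) ln(32.7/8.17) = 8474 × 1.387 = 11752 J.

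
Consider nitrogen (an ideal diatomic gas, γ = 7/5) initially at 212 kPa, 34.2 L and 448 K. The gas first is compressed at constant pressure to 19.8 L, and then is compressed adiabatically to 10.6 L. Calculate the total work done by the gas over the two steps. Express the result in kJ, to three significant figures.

Step 1 (isobaric): W = PΔV = (212 kPa)(19.8 − 34.2 L) = -3053 J.
After step 1: P = 212 kPa, V = 19.8 L, T = 259.4 K.
Step 2 (adiabatic): W = (P₁V₁ − P₂V₂)/(γ−1) = (4198 − 5389)/0.4 = -2980 J.
W_total = -3053 − 2980 = -6032 J.

W_total ≈ -6.03 kJ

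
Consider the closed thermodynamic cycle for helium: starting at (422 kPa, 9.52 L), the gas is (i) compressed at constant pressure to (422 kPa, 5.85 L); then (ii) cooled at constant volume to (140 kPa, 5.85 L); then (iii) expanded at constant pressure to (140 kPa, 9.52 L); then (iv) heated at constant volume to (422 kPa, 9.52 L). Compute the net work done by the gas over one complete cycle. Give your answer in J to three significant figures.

Constant-volume legs do no work.
W(i) = (422)(5.85 − 9.52) = -1549 J; W(iii) = (140)(9.52 − 5.85) = 513.8 J.
W_net = -1549 + 513.8 = -1035 J (the counter-clockwise enclosed area).

W_net ≈ -1030 J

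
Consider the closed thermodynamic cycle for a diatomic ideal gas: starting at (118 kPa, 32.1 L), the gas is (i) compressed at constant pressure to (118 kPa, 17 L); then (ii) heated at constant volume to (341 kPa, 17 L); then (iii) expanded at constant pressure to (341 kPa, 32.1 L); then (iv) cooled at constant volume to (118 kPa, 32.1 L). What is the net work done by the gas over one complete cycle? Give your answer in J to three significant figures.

Constant-volume legs do no work.
W(i) = (118)(17 − 32.1) = -1782 J; W(iii) = (341)(32.1 − 17) = 5149 J.
W_net = -1782 + 5149 = 3367 J (the clockwise enclosed area).

W_net ≈ 3370 J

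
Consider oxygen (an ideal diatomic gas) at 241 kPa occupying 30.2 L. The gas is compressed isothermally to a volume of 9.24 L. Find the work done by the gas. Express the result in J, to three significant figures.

W ≈ -8620 J

Isothermal: W = nRT ln(V₂/V₁) = P₁V₁ ln(V₂/V₁).
P₁V₁ = (241 kPa)(30.2 L) = 7278 J.
W = 7278 × ln(9.24/30.2) = 7278 × -1.184
W_by_gas = -8620 J.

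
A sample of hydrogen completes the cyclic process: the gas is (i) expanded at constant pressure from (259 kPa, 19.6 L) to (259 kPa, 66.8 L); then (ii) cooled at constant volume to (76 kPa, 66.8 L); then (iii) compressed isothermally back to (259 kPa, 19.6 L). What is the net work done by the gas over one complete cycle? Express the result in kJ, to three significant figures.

Leg (i): W = PΔV = (259)(66.8 − 19.6) = 12225 J.
Leg (ii): W = 0.
Leg (iii): W = PᵢVᵢ ln(V_f/Vᵢ) = (5077) ln(19.6/66.8) = -6225 J.
W_net = 12225 − 6225 = 6000 J.

W_net ≈ 6.00 kJ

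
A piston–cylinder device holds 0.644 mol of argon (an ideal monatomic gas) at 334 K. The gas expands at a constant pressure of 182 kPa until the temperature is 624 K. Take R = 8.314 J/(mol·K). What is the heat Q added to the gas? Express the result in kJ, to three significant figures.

Q ≈ 3.88 kJ

Isobaric: W = nRΔT = (0.644)(8.314)(290) = 1553 J.
ΔU = nCᵥΔT with Cᵥ = 3R/2: ΔU = (0.644)(12.47)(290) = 2329 J.
Q = ΔU + W = 2329 + 1553 = 3882 J.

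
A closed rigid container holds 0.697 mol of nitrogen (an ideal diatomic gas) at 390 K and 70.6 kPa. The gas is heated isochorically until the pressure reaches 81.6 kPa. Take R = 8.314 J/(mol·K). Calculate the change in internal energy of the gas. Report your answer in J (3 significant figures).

ΔU ≈ 880 J

Constant volume ⇒ W = 0, so Q = ΔU = nCᵥΔT with Cᵥ = 5R/2 = 20.79 J/(mol·K).
At constant V, T₂/T₁ = P₂/P₁ ⇒ ΔT = T₁(P₂/P₁ − 1) = 390·(81.6/70.6 − 1) = 60.76 K.
ΔU = (0.697)(20.79)(60.76) = 880.3 J.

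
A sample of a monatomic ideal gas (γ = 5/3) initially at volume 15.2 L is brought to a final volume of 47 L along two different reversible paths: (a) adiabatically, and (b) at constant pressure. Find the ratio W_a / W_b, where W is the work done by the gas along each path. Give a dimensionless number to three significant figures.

W_a / W_b ≈ 0.379

Path (a) adiabatic: W = P₁V₁(1 − (V₁/V₂)^(γ−1))/(γ−1) → W_a/(P₁V₁) = 0.7933.
Path (b) isobaric: W = P₁(V₂ − V₁) → W_b/(P₁V₁) = 2.092.
W_a / W_b = 0.7933 / 2.092 = 0.3792.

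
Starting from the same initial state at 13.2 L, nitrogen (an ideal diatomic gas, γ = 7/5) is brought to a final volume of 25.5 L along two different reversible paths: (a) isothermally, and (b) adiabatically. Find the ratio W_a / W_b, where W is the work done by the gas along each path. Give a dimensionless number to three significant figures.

W_a / W_b ≈ 1.14

Path (a) isothermal: W = P₁V₁ ln(V₂/V₁) → W_a/(P₁V₁) = 0.6585.
Path (b) adiabatic: W = P₁V₁(1 − (V₁/V₂)^(γ−1))/(γ−1) → W_b/(P₁V₁) = 0.5789.
W_a / W_b = 0.6585 / 0.5789 = 1.137.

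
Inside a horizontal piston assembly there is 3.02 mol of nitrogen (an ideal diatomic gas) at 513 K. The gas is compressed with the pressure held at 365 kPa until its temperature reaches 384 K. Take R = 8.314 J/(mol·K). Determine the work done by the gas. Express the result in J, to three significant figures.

Isobaric: W = P ΔV = nR ΔT.
W = (3.02)(8.314)(384 − 513) = -3239 J.

W ≈ -3240 J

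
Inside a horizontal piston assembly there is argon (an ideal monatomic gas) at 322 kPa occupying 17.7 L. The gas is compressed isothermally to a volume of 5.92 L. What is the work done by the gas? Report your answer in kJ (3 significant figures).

W ≈ -6.24 kJ

Isothermal: W = nRT ln(V₂/V₁) = P₁V₁ ln(V₂/V₁).
P₁V₁ = (322 kPa)(17.7 L) = 5699 J.
W = 5699 × ln(5.92/17.7) = 5699 × -1.095
W_by_gas = -6242 J.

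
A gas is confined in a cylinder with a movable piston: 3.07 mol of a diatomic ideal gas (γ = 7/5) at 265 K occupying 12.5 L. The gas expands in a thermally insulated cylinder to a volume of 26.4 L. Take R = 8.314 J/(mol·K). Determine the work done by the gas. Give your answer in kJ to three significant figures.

W ≈ 4.37 kJ

Adiabatic: TV^(γ−1) = const with γ = 7/5.
T₂ = T₁ (V₁/V₂)^(γ−1) = 265 × (12.5/26.4)^0.4 = 265 × 0.7415 = 196.5 K.
W_by = nCᵥ(T₁ − T₂) = (3.07)(20.79)(265 − 196.5) = 4371 J.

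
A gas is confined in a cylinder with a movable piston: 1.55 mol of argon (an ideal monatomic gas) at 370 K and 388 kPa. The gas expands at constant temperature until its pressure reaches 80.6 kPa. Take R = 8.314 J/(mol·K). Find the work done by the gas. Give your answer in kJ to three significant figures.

Isothermal process: W = nRT ln(V₂/V₁) = nRT ln(P₁/P₂).
W = (1.55)(8.314)(370) × ln(388/80.6)
  = 4768 × ln(4.814) = 4768 × 1.572
W_by_gas = 7493 J.

W ≈ 7.49 kJ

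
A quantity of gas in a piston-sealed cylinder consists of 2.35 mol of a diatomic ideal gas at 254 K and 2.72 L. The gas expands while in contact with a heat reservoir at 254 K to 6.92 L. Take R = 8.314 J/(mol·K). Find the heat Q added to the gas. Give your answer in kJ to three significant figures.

Q ≈ 4.63 kJ

Isothermal ⇒ ΔU = 0, so Q = W = nRT ln(V₂/V₁).
Q = (2.35)(8.314)(254) ln(6.92/2.72) = 4963 × 0.9338 = 4634 J.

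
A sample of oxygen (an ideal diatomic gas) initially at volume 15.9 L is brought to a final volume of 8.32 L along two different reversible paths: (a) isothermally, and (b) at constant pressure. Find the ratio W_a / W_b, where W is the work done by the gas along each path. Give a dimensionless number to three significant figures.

W_a / W_b ≈ 1.36

Path (a) isothermal: W = P₁V₁ ln(V₂/V₁) → W_a/(P₁V₁) = -0.6477.
Path (b) isobaric: W = P₁(V₂ − V₁) → W_b/(P₁V₁) = -0.4767.
W_a / W_b = -0.6477 / -0.4767 = 1.359.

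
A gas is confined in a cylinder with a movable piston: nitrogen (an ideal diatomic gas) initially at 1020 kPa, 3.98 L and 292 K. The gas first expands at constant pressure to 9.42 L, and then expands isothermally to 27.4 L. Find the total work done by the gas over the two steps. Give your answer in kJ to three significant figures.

Step 1 (isobaric): W = PΔV = (1020 kPa)(9.42 − 3.98 L) = 5549 J.
After step 1: P = 1020 kPa, V = 9.42 L, T = 691.1 K.
Step 2 (isothermal): W = P₁V₁ ln(V₂/V₁) = (9608) ln(27.4/9.42) = 10259 J.
W_total = 5549 + 10259 = 15808 J.

W_total ≈ 15.8 kJ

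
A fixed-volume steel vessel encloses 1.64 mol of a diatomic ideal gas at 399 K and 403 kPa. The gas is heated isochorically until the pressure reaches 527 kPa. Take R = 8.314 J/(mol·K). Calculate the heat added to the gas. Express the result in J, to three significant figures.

Q ≈ 4180 J

Constant volume ⇒ W = 0, so Q = ΔU = nCᵥΔT with Cᵥ = 5R/2 = 20.79 J/(mol·K).
At constant V, T₂/T₁ = P₂/P₁ ⇒ ΔT = T₁(P₂/P₁ − 1) = 399·(527/403 − 1) = 122.8 K.
ΔU = (1.64)(20.79)(122.8) = 4185 J.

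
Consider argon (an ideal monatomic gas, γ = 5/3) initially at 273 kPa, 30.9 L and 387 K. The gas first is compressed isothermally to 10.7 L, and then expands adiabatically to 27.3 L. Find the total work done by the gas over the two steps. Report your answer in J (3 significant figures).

Step 1 (isothermal): W = P₁V₁ ln(V₂/V₁) = (8436) ln(10.7/30.9) = -8946 J.
After step 1: P = 788.4 kPa, V = 10.7 L, T = 387 K.
Step 2 (adiabatic): W = (P₁V₁ − P₂V₂)/(γ−1) = (8436 − 4518)/0.667 = 5877 J.
W_total = -8946 + 5877 = -3069 J.

W_total ≈ -3070 J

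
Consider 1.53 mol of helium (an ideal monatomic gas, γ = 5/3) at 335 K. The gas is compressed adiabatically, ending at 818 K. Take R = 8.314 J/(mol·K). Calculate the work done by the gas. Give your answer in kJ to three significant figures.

Adiabatic ⇒ Q = 0, so W_by = −ΔU = nCᵥ(T₁ − T₂).
Cᵥ = 3R/2 = 12.47 J/(mol·K).
W = (1.53)(12.47)(335 − 818) = -9216 J.

W ≈ -9.22 kJ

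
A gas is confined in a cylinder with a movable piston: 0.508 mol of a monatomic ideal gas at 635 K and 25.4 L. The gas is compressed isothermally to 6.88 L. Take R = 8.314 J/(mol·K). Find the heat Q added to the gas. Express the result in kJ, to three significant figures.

Isothermal ⇒ ΔU = 0, so Q = W = nRT ln(V₂/V₁).
Q = (0.508)(8.314)(635) ln(6.88/25.4) = 2682 × -1.306 = -3503 J.

Q ≈ -3.50 kJ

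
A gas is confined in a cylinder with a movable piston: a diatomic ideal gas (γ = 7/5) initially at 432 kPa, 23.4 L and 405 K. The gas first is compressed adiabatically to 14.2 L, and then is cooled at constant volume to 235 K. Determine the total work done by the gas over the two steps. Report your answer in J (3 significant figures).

W_total ≈ -5590 J

Step 1 (adiabatic): W = (P₁V₁ − P₂V₂)/(γ−1) = (10109 − 12344)/0.4 = -5589 J.
Step 2 (isochoric): W = 0 (constant volume).
W_total = -5589 + 0 = -5589 J.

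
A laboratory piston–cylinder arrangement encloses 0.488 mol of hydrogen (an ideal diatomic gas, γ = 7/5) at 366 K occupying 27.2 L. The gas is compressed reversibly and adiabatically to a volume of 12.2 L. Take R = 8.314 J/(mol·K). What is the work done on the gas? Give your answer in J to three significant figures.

W ≈ 1400 J

Adiabatic: TV^(γ−1) = const with γ = 7/5.
T₂ = T₁ (V₁/V₂)^(γ−1) = 366 × (27.2/12.2)^0.4 = 366 × 1.378 = 504.4 K.
W_by = nCᵥ(T₁ − T₂) = (0.488)(20.79)(366 − 504.4) = -1404 J.
Work on gas = −W_by = 1404 J.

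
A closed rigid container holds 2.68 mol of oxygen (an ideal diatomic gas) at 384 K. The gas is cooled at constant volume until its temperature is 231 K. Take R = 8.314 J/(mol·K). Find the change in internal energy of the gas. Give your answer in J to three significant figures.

Constant volume ⇒ W = 0, so Q = ΔU = nCᵥΔT with Cᵥ = 5R/2 = 20.79 J/(mol·K).
ΔU = (2.68)(20.79)(231 − 384) = -8523 J.

ΔU ≈ -8520 J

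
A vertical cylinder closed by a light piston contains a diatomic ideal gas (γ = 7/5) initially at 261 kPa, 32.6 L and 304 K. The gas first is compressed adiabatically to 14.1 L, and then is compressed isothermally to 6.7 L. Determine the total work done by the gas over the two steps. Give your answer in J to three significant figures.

W_total ≈ -17300 J

Step 1 (adiabatic): W = (P₁V₁ − P₂V₂)/(γ−1) = (8509 − 11898)/0.4 = -8472 J.
After step 1: P = 843.8 kPa, V = 14.1 L, T = 425.1 K.
Step 2 (isothermal): W = P₁V₁ ln(V₂/V₁) = (11898) ln(6.7/14.1) = -8853 J.
W_total = -8472 − 8853 = -17325 J.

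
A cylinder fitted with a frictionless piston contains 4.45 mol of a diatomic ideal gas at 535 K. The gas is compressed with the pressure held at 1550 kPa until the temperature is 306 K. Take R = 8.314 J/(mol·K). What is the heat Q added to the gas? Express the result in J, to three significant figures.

Q ≈ -29700 J

Isobaric: W = nRΔT = (4.45)(8.314)(-229) = -8472 J.
ΔU = nCᵥΔT with Cᵥ = 5R/2: ΔU = (4.45)(20.79)(-229) = -21181 J.
Q = ΔU + W = -21181 − 8472 = -29653 J.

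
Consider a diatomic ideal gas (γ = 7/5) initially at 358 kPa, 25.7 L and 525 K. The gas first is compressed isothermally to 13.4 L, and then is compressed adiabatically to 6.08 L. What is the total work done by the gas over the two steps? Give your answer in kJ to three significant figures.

W_total ≈ -14.5 kJ

Step 1 (isothermal): W = P₁V₁ ln(V₂/V₁) = (9201) ln(13.4/25.7) = -5992 J.
After step 1: P = 686.6 kPa, V = 13.4 L, T = 525 K.
Step 2 (adiabatic): W = (P₁V₁ − P₂V₂)/(γ−1) = (9201 − 12621)/0.4 = -8551 J.
W_total = -5992 − 8551 = -14543 J.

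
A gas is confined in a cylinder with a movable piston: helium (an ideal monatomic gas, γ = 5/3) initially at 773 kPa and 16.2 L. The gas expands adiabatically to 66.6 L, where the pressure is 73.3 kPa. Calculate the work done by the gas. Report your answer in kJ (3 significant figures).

W ≈ 11.5 kJ

Adiabatic: W = (P₁V₁ − P₂V₂)/(γ − 1) with γ = 5/3.
P₁V₁ = 12523 J, P₂V₂ = 4882 J.
W = (12523 − 4882) / 0.6667 = 11461 J.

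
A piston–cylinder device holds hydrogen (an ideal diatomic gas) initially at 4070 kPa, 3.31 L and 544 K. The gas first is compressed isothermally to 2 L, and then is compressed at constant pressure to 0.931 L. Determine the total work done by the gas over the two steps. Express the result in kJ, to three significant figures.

W_total ≈ -14.0 kJ

Step 1 (isothermal): W = P₁V₁ ln(V₂/V₁) = (13472) ln(2/3.31) = -6787 J.
After step 1: P = 6736 kPa, V = 2 L, T = 544 K.
Step 2 (isobaric): W = PΔV = (6736 kPa)(0.931 − 2 L) = -7201 J.
W_total = -6787 − 7201 = -13988 J.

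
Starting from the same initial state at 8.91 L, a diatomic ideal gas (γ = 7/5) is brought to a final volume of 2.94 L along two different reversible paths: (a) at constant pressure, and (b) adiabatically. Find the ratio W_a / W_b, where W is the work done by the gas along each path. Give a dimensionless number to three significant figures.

W_a / W_b ≈ 0.480

Path (a) isobaric: W = P₁(V₂ − V₁) → W_a/(P₁V₁) = -0.67.
Path (b) adiabatic: W = P₁V₁(1 − (V₁/V₂)^(γ−1))/(γ−1) → W_b/(P₁V₁) = -1.395.
W_a / W_b = -0.67 / -1.395 = 0.4802.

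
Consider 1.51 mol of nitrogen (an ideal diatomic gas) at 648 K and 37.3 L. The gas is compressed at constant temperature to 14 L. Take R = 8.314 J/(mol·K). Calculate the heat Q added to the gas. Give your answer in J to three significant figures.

Q ≈ -7970 J

Isothermal ⇒ ΔU = 0, so Q = W = nRT ln(V₂/V₁).
Q = (1.51)(8.314)(648) ln(14/37.3) = 8135 × -0.9799 = -7972 J.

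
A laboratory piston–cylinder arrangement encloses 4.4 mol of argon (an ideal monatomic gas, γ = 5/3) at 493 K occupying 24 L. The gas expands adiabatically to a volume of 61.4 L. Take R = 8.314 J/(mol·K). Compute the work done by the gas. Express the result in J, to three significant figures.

W ≈ 12600 J

Adiabatic: TV^(γ−1) = const with γ = 5/3.
T₂ = T₁ (V₁/V₂)^(γ−1) = 493 × (24/61.4)^0.667 = 493 × 0.5346 = 263.6 K.
W_by = nCᵥ(T₁ − T₂) = (4.4)(12.47)(493 − 263.6) = 12590 J.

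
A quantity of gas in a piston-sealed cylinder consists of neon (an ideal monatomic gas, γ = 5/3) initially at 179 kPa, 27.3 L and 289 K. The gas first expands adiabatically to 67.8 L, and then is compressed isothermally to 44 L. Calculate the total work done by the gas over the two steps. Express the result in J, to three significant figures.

Step 1 (adiabatic): W = (P₁V₁ − P₂V₂)/(γ−1) = (4887 − 2665)/0.667 = 3333 J.
After step 1: P = 39.3 kPa, V = 67.8 L, T = 157.6 K.
Step 2 (isothermal): W = P₁V₁ ln(V₂/V₁) = (2665) ln(44/67.8) = -1152 J.
W_total = 3333 − 1152 = 2181 J.

W_total ≈ 2180 J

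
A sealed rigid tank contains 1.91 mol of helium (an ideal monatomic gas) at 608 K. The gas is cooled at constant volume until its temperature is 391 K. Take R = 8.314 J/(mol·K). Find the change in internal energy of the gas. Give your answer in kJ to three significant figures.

Constant volume ⇒ W = 0, so Q = ΔU = nCᵥΔT with Cᵥ = 3R/2 = 12.47 J/(mol·K).
ΔU = (1.91)(12.47)(391 − 608) = -5169 J.

ΔU ≈ -5.17 kJ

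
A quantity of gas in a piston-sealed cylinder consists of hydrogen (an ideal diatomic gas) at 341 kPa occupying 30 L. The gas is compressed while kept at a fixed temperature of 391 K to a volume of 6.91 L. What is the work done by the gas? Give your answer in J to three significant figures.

W ≈ -15000 J

Isothermal: W = nRT ln(V₂/V₁) = P₁V₁ ln(V₂/V₁).
P₁V₁ = (341 kPa)(30 L) = 10230 J.
W = 10230 × ln(6.91/30) = 10230 × -1.468
W_by_gas = -15020 J.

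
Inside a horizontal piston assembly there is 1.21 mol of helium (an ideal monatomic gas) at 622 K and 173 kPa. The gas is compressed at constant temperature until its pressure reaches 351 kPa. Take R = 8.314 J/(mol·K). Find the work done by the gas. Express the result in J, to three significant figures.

Isothermal process: W = nRT ln(V₂/V₁) = nRT ln(P₁/P₂).
W = (1.21)(8.314)(622) × ln(173/351)
  = 6257 × ln(0.4929) = 6257 × -0.7075
W_by_gas = -4427 J.

W ≈ -4430 J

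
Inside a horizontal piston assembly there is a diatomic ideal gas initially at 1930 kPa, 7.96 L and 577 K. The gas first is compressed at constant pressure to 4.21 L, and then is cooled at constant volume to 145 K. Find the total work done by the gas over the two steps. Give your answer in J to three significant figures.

Step 1 (isobaric): W = PΔV = (1930 kPa)(4.21 − 7.96 L) = -7238 J.
Step 2 (isochoric): W = 0 (constant volume).
W_total = -7238 + 0 = -7238 J.

W_total ≈ -7240 J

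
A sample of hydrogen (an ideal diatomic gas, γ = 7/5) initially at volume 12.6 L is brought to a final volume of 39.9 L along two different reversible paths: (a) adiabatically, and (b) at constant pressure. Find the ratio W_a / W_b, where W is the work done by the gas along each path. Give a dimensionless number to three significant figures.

Path (a) adiabatic: W = P₁V₁(1 − (V₁/V₂)^(γ−1))/(γ−1) → W_a/(P₁V₁) = 0.9235.
Path (b) isobaric: W = P₁(V₂ − V₁) → W_b/(P₁V₁) = 2.167.
W_a / W_b = 0.9235 / 2.167 = 0.4262.

W_a / W_b ≈ 0.426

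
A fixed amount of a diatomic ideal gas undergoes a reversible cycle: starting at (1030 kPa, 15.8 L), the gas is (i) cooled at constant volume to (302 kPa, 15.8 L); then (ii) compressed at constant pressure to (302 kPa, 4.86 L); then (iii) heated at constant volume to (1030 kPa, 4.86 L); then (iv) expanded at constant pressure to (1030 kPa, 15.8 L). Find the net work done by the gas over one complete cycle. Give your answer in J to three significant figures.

Constant-volume legs do no work.
W(ii) = (302)(4.86 − 15.8) = -3304 J; W(iv) = (1030)(15.8 − 4.86) = 11268 J.
W_net = -3304 + 11268 = 7964 J (the clockwise enclosed area).

W_net ≈ 7960 J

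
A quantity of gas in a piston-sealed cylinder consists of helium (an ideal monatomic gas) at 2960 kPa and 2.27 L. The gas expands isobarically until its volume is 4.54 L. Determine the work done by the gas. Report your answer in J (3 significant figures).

Isobaric: W = P ΔV.
W = (2960 kPa)(4.54 − 2.27 L) = (2960)(2.27) = 6719 J.

W ≈ 6720 J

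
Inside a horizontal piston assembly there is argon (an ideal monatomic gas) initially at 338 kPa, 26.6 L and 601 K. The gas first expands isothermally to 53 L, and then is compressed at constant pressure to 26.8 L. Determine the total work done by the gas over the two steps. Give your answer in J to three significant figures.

W_total ≈ 1750 J

Step 1 (isothermal): W = P₁V₁ ln(V₂/V₁) = (8991) ln(53/26.6) = 6198 J.
After step 1: P = 169.6 kPa, V = 53 L, T = 601 K.
Step 2 (isobaric): W = PΔV = (169.6 kPa)(26.8 − 53 L) = -4445 J.
W_total = 6198 − 4445 = 1754 J.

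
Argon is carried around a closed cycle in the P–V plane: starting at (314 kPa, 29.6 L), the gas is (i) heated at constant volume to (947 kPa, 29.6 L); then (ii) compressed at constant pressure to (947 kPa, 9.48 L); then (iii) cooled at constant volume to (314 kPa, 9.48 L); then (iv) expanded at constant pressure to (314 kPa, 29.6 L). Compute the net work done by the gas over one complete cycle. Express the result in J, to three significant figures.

Constant-volume legs do no work.
W(ii) = (947)(9.48 − 29.6) = -19054 J; W(iv) = (314)(29.6 − 9.48) = 6318 J.
W_net = -19054 + 6318 = -12736 J (the counter-clockwise enclosed area).

W_net ≈ -12700 J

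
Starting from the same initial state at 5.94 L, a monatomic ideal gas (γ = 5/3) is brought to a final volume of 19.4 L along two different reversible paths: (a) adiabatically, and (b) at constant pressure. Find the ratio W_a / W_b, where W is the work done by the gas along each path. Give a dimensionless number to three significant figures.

Path (a) adiabatic: W = P₁V₁(1 − (V₁/V₂)^(γ−1))/(γ−1) → W_a/(P₁V₁) = 0.8186.
Path (b) isobaric: W = P₁(V₂ − V₁) → W_b/(P₁V₁) = 2.266.
W_a / W_b = 0.8186 / 2.266 = 0.3612.

W_a / W_b ≈ 0.361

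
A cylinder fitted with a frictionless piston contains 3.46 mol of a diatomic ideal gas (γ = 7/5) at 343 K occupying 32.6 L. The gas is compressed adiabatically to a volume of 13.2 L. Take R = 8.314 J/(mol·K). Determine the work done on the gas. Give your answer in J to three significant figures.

Adiabatic: TV^(γ−1) = const with γ = 7/5.
T₂ = T₁ (V₁/V₂)^(γ−1) = 343 × (32.6/13.2)^0.4 = 343 × 1.436 = 492.4 K.
W_by = nCᵥ(T₁ − T₂) = (3.46)(20.79)(343 − 492.4) = -10747 J.
Work on gas = −W_by = 10747 J.

W ≈ 10700 J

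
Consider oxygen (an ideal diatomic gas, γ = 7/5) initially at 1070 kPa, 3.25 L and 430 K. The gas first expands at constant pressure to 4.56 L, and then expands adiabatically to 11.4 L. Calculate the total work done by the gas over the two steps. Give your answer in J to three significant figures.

Step 1 (isobaric): W = PΔV = (1070 kPa)(4.56 − 3.25 L) = 1402 J.
After step 1: P = 1070 kPa, V = 4.56 L, T = 603.3 K.
Step 2 (adiabatic): W = (P₁V₁ − P₂V₂)/(γ−1) = (4879 − 3382)/0.4 = 3743 J.
W_total = 1402 + 3743 = 5145 J.

W_total ≈ 5140 J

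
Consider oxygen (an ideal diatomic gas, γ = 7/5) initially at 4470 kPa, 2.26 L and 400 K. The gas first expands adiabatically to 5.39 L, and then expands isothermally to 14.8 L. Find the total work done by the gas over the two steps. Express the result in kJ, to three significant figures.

Step 1 (adiabatic): W = (P₁V₁ − P₂V₂)/(γ−1) = (10102 − 7135)/0.4 = 7417 J.
After step 1: P = 1324 kPa, V = 5.39 L, T = 282.5 K.
Step 2 (isothermal): W = P₁V₁ ln(V₂/V₁) = (7135) ln(14.8/5.39) = 7207 J.
W_total = 7417 + 7207 = 14624 J.

W_total ≈ 14.6 kJ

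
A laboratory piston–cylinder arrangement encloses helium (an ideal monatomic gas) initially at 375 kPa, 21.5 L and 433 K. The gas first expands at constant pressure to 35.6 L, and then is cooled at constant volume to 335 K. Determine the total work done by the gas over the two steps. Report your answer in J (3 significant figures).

Step 1 (isobaric): W = PΔV = (375 kPa)(35.6 − 21.5 L) = 5288 J.
Step 2 (isochoric): W = 0 (constant volume).
W_total = 5288 + 0 = 5288 J.

W_total ≈ 5290 J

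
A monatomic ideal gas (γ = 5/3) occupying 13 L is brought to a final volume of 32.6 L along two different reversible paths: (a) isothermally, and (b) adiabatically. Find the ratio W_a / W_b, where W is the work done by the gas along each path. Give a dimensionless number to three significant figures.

Path (a) isothermal: W = P₁V₁ ln(V₂/V₁) → W_a/(P₁V₁) = 0.9194.
Path (b) adiabatic: W = P₁V₁(1 − (V₁/V₂)^(γ−1))/(γ−1) → W_b/(P₁V₁) = 0.6873.
W_a / W_b = 0.9194 / 0.6873 = 1.338.

W_a / W_b ≈ 1.34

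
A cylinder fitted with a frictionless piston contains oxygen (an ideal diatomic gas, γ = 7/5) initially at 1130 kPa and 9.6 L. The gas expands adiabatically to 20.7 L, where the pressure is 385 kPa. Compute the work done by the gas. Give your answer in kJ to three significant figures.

Adiabatic: W = (P₁V₁ − P₂V₂)/(γ − 1) with γ = 7/5.
P₁V₁ = 10848 J, P₂V₂ = 7970 J.
W = (10848 − 7970) / 0.4 = 7196 J.

W ≈ 7.20 kJ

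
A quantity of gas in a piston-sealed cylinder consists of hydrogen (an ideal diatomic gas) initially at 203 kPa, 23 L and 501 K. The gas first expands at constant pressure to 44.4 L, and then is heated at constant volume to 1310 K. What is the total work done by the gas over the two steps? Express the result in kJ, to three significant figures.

Step 1 (isobaric): W = PΔV = (203 kPa)(44.4 − 23 L) = 4344 J.
Step 2 (isochoric): W = 0 (constant volume).
W_total = 4344 + 0 = 4344 J.

W_total ≈ 4.34 kJ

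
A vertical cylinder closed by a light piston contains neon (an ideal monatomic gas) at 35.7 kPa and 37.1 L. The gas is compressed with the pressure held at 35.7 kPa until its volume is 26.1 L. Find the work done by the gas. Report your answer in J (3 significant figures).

W ≈ -393 J

Isobaric: W = P ΔV.
W = (35.7 kPa)(26.1 − 37.1 L) = (35.7)(-11) = -392.7 J.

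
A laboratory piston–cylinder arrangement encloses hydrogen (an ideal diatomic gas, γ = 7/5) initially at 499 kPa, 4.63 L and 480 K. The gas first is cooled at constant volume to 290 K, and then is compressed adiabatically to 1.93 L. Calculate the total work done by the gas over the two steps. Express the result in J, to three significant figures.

W_total ≈ -1460 J

Step 1 (isochoric): W = 0 (constant volume).
After step 1: P = 301.5 kPa (V unchanged).
Step 2 (adiabatic): W = (P₁V₁ − P₂V₂)/(γ−1) = (1396 − 1981)/0.4 = -1462 J.
W_total = 0 − 1462 = -1462 J.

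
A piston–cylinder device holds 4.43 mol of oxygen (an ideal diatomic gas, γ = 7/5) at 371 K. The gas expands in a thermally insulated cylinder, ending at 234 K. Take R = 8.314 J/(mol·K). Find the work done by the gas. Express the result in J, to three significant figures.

W ≈ 12600 J

Adiabatic ⇒ Q = 0, so W_by = −ΔU = nCᵥ(T₁ − T₂).
Cᵥ = 5R/2 = 20.79 J/(mol·K).
W = (4.43)(20.79)(371 − 234) = 12615 J.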